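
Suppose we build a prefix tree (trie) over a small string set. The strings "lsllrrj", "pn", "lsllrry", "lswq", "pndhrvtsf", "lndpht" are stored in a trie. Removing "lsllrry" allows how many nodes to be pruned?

1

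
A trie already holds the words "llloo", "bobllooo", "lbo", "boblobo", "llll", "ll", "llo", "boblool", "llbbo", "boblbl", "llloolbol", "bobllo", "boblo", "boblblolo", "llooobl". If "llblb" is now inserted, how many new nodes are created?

Walking "llblb" from the root, the first 3 characters ("llb") follow existing edges; "l" is the first miss.
New nodes needed: |"llblb"| − 3 = 5 − 3 = 2.

2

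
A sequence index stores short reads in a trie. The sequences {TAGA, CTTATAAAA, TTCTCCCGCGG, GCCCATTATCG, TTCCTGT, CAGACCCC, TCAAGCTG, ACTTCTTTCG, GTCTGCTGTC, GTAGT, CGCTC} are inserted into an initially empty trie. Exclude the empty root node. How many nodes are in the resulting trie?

Insert word by word; a character creates a node only if that edge doesn't already exist:
  "TAGA" → 4 new (T, A, G, A)
  "CTTATAAAA" → 9 new (C, T, T, A, T, A, A, A, A)
  "TTCTCCCGCGG" → prefix "T" already present; 10 new (T, C, T, C, C, C, G, C, G, G)
  "GCCCATTATCG" → 11 new (G, C, C, C, A, T, T, A, T, C, G)
  "TTCCTGT" → prefix "TTC" already present; 4 new (C, T, G, T)
  "CAGACCCC" → prefix "C" already present; 7 new (A, G, A, C, C, C, C)
  "TCAAGCTG" → prefix "T" already present; 7 new (C, A, A, G, C, T, G)
  "ACTTCTTTCG" → 10 new (A, C, T, T, C, T, T, T, C, G)
  "GTCTGCTGTC" → prefix "G" already present; 9 new (T, C, T, G, C, T, G, T, C)
  "GTAGT" → prefix "GT" already present; 3 new (A, G, T)
  "CGCTC" → prefix "C" already present; 4 new (G, C, T, C)
Total nodes = 4 + 9 + 10 + 11 + 4 + 7 + 7 + 10 + 9 + 3 + 4 = 78

78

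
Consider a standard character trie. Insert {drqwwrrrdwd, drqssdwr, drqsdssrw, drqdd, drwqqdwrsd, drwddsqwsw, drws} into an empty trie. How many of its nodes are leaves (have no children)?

7

Leaves are exactly the stored words that no other stored word extends.
Those words: "drqdd", "drqsdssrw", "drqssdwr", "drqwwrrrdwd", "drwddsqwsw", "drwqqdwrsd", "drws"
Leaf count: 7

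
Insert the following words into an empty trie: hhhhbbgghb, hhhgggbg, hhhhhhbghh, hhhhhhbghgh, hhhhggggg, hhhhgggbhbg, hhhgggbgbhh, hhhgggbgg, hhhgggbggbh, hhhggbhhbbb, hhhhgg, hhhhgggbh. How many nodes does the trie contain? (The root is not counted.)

44

Trace insertions, counting only characters that open a new branch:
  "hhhhbbgghb" → 10 new (h, h, h, h, b, b, g, g, h, b)
  "hhhgggbg" → prefix "hhh" already present; 5 new (g, g, g, b, g)
  "hhhhhhbghh" → prefix "hhhh" already present; 6 new (h, h, b, g, h, h)
  "hhhhhhbghgh" → prefix "hhhhhhbgh" already present; 2 new (g, h)
  "hhhhggggg" → prefix "hhhh" already present; 5 new (g, g, g, g, g)
  "hhhhgggbhbg" → prefix "hhhhggg" already present; 4 new (b, h, b, g)
  "hhhgggbgbhh" → prefix "hhhgggbg" already present; 3 new (b, h, h)
  "hhhgggbgg" → prefix "hhhgggbg" already present; 1 new (g)
  "hhhgggbggbh" → prefix "hhhgggbgg" already present; 2 new (b, h)
  "hhhggbhhbbb" → prefix "hhhgg" already present; 6 new (b, h, h, b, b, b)
  "hhhhgg" → prefix "hhhhgg" already present; 0 new (none)
  "hhhhgggbh" → prefix "hhhhgggbh" already present; 0 new (none)
Total nodes = 10 + 5 + 6 + 2 + 5 + 4 + 3 + 1 + 2 + 6 + 0 + 0 = 44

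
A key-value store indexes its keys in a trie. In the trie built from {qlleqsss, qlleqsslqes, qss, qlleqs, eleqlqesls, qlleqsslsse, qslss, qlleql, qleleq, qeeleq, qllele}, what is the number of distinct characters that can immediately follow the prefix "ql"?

2

Walk "ql" from the root, arriving at one node.
Characters that immediately follow "ql" among the stored strings: {e, l}.
That node has 2 child edges.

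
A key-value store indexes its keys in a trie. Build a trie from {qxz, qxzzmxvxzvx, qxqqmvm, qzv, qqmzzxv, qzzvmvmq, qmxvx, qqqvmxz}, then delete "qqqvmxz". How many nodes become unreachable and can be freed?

5

After clearing the end-marker at "qqqvmxz", prune upward until reaching a node still needed by another word.
The suffix "qvmxz" (5 nodes) is used only by "qqqvmxz"; the node for "qq" still has the child "m", so pruning stops there.
Nodes removed: 5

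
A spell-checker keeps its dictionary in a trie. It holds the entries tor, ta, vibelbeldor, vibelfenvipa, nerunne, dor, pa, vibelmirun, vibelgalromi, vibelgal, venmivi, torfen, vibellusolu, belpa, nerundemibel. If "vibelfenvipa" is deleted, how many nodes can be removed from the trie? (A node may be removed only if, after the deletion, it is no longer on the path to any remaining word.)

After clearing the end-marker at "vibelfenvipa", prune upward until reaching a node still needed by another word.
The suffix "fenvipa" (7 nodes) is used only by "vibelfenvipa"; the node for "vibel" still has the child "b", so pruning stops there.
Nodes removed: 7

7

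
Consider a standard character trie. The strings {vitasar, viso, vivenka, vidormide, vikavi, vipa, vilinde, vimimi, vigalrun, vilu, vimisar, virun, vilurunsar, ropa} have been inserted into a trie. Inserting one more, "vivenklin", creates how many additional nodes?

3

"vivenk" is already a path in the trie; the remaining "lin" must be added.
New nodes needed: |"vivenklin"| − 6 = 9 − 6 = 3.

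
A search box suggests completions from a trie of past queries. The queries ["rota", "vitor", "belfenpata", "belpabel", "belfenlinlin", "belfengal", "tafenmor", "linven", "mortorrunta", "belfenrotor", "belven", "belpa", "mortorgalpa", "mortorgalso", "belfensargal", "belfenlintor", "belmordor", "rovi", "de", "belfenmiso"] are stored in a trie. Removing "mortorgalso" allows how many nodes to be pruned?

2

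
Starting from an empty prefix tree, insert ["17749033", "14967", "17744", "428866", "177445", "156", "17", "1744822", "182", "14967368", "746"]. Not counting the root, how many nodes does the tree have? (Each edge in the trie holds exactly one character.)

35

Count nodes per top-level branch (shared prefixes stored once):
  '1'-branch (14967, 14967368, 156, 17, 1744822, 17744, 177445, 17749033, 182): 26 nodes
  '4'-branch (428866): 6 nodes
  '7'-branch (746): 3 nodes
Sum: 35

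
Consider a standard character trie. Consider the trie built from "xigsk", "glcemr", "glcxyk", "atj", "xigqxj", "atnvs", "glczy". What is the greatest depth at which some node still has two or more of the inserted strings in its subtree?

The deepest shared node is where two words last agree before diverging.
e.g. "glcemr" and "glcxyk" share the prefix "glc" of length 3; no pair shares a longer one.
Longest shared-prefix length: 3

3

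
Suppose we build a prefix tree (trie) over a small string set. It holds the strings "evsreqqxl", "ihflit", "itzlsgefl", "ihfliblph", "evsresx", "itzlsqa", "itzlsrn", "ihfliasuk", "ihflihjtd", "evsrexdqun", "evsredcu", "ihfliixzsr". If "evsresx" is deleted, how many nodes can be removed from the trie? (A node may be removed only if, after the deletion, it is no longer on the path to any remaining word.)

After clearing the end-marker at "evsresx", prune upward until reaching a node still needed by another word.
The suffix "sx" (2 nodes) is used only by "evsresx"; the node for "evsre" still has the child "q", so pruning stops there.
Nodes removed: 2

2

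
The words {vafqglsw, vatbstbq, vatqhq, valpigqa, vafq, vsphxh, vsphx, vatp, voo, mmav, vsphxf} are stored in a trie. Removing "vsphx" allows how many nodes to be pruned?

0

After clearing the end-marker at "vsphx", prune upward until reaching a node still needed by another word.
Every node on "vsphx" is still needed (e.g. by "vsphxh"), so nothing is freed.
Nodes removed: 0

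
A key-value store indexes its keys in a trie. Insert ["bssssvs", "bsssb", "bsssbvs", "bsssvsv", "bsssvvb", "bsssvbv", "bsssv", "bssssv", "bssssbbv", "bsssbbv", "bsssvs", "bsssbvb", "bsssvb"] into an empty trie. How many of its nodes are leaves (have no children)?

8

Leaves are exactly the stored words that no other stored word extends.
Those words: "bsssbbv", "bsssbvb", "bsssbvs", "bssssbbv", "bssssvs", "bsssvbv", "bsssvsv", "bsssvvb"
Leaf count: 8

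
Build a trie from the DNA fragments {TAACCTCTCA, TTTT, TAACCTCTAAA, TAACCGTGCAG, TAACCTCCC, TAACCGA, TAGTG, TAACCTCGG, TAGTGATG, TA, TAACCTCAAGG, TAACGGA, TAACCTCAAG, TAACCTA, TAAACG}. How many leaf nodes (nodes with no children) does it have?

A leaf is a node with no children — equivalently, the end of a word that is not a proper prefix of any other stored word.
Those words: "TAAACG", "TAACCGA", "TAACCGTGCAG", "TAACCTA", "TAACCTCAAGG", "TAACCTCCC", "TAACCTCGG", "TAACCTCTAAA", "TAACCTCTCA", "TAACGGA", "TAGTGATG", "TTTT"
Leaf count: 12

12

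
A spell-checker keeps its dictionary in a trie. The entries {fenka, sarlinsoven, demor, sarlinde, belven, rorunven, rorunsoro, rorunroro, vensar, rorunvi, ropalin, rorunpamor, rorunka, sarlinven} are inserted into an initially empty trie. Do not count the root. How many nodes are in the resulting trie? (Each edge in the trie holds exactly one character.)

67

Trace insertions, counting only characters that open a new branch:
  "fenka" → 5 new (f, e, n, k, a)
  "sarlinsoven" → 11 new (s, a, r, l, i, n, s, o, v, e, n)
  "demor" → 5 new (d, e, m, o, r)
  "sarlinde" → prefix "sarlin" already present; 2 new (d, e)
  "belven" → 6 new (b, e, l, v, e, n)
  "rorunven" → 8 new (r, o, r, u, n, v, e, n)
  "rorunsoro" → prefix "rorun" already present; 4 new (s, o, r, o)
  "rorunroro" → prefix "rorun" already present; 4 new (r, o, r, o)
  "vensar" → 6 new (v, e, n, s, a, r)
  "rorunvi" → prefix "rorunv" already present; 1 new (i)
  "ropalin" → prefix "ro" already present; 5 new (p, a, l, i, n)
  "rorunpamor" → prefix "rorun" already present; 5 new (p, a, m, o, r)
  "rorunka" → prefix "rorun" already present; 2 new (k, a)
  "sarlinven" → prefix "sarlin" already present; 3 new (v, e, n)
Total nodes = 5 + 11 + 5 + 2 + 6 + 8 + 4 + 4 + 6 + 1 + 5 + 5 + 2 + 3 = 67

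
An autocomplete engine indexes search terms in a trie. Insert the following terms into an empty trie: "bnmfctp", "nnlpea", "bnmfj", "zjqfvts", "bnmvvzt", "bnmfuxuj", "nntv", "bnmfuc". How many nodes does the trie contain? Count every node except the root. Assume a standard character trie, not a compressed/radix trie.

32

Insert word by word; a character creates a node only if that edge doesn't already exist:
  "bnmfctp" → 7 new (b, n, m, f, c, t, p)
  "nnlpea" → 6 new (n, n, l, p, e, a)
  "bnmfj" → prefix "bnmf" already present; 1 new (j)
  "zjqfvts" → 7 new (z, j, q, f, v, t, s)
  "bnmvvzt" → prefix "bnm" already present; 4 new (v, v, z, t)
  "bnmfuxuj" → prefix "bnmf" already present; 4 new (u, x, u, j)
  "nntv" → prefix "nn" already present; 2 new (t, v)
  "bnmfuc" → prefix "bnmfu" already present; 1 new (c)
Total nodes = 7 + 6 + 1 + 7 + 4 + 4 + 2 + 1 = 32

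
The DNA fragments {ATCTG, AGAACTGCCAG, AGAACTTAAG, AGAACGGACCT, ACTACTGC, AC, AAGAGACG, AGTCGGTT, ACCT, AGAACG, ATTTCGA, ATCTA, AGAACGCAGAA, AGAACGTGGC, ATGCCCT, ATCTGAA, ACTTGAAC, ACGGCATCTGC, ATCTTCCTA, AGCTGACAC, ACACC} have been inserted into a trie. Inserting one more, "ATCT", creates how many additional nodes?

Every character of "ATCT" already lies on an existing path (it is a prefix of some stored word).
No new nodes are needed: 0.

0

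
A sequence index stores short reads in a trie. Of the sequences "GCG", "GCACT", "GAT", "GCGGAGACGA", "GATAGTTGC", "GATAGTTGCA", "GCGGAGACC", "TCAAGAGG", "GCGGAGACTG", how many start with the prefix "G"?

Traverse to the node for "G", then collect every word in that subtree.
Words under "G": GAT, GATAGTTGC, GATAGTTGCA, GCACT, GCG, GCGGAGACC, GCGGAGACGA, GCGGAGACTG
Count: 8

8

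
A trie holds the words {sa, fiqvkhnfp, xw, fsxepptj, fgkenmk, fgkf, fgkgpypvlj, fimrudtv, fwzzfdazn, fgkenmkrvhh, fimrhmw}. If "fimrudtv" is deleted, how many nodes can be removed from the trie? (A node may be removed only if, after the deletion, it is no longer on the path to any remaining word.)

Walk "fimrudtv" from the leaf back toward the root, removing each node that no remaining word uses.
The suffix "udtv" (4 nodes) is used only by "fimrudtv"; the node for "fimr" still has the child "h", so pruning stops there.
Nodes removed: 4

4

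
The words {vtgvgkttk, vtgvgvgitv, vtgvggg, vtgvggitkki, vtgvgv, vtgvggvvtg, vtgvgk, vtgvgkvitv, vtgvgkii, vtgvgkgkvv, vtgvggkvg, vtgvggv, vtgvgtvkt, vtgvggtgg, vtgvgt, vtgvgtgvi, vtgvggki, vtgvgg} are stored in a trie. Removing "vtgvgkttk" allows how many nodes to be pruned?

Walk "vtgvgkttk" from the leaf back toward the root, removing each node that no remaining word uses.
The suffix "ttk" (3 nodes) is used only by "vtgvgkttk"; the node for "vtgvgk" still has the child "v", so pruning stops there.
Nodes removed: 3

3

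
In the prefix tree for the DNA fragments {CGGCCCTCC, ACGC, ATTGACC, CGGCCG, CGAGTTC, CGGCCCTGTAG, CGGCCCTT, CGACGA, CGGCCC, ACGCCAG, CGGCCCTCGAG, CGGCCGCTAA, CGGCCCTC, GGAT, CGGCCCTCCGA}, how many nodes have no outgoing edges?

A leaf is a node with no children — equivalently, the end of a word that is not a proper prefix of any other stored word.
Those words: "ACGCCAG", "ATTGACC", "CGACGA", "CGAGTTC", "CGGCCCTCCGA", "CGGCCCTCGAG", "CGGCCCTGTAG", "CGGCCCTT", "CGGCCGCTAA", "GGAT"
Leaf count: 10

10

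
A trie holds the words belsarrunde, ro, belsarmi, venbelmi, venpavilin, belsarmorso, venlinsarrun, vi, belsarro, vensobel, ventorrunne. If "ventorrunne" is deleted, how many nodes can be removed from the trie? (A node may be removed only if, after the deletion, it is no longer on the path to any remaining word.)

8

A node on "ventorrunne"'s path can go only if nothing else ends at it or branches off below it.
The suffix "torrunne" (8 nodes) is used only by "ventorrunne"; the node for "ven" still has the child "b", so pruning stops there.
Nodes removed: 8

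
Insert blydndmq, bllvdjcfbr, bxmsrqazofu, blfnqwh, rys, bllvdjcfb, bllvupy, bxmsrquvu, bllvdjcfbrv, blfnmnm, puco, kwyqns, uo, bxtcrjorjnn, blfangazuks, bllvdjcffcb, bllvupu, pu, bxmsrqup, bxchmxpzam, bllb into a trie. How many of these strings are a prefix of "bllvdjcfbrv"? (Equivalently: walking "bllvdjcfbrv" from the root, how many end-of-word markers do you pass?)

3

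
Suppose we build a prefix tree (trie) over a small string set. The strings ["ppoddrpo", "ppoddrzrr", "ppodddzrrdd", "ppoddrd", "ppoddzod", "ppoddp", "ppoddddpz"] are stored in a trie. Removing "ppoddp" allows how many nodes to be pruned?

1

Walk "ppoddp" from the leaf back toward the root, removing each node that no remaining word uses.
The suffix "p" (1 node) is used only by "ppoddp"; the node for "ppodd" still has the child "r", so pruning stops there.
Nodes removed: 1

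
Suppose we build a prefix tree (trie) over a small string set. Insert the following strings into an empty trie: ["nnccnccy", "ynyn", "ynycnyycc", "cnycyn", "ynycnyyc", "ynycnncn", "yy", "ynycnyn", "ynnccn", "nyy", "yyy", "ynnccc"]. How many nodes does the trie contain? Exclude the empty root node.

37

For each word, the new-node count is its length minus the longest prefix already in the trie:
  "nnccnccy" → 8 new (n, n, c, c, n, c, c, y)
  "ynyn" → 4 new (y, n, y, n)
  "ynycnyycc" → prefix "yny" already present; 6 new (c, n, y, y, c, c)
  "cnycyn" → 6 new (c, n, y, c, y, n)
  "ynycnyyc" → prefix "ynycnyyc" already present; 0 new (none)
  "ynycnncn" → prefix "ynycn" already present; 3 new (n, c, n)
  "yy" → prefix "y" already present; 1 new (y)
  "ynycnyn" → prefix "ynycny" already present; 1 new (n)
  "ynnccn" → prefix "yn" already present; 4 new (n, c, c, n)
  "nyy" → prefix "n" already present; 2 new (y, y)
  "yyy" → prefix "yy" already present; 1 new (y)
  "ynnccc" → prefix "ynncc" already present; 1 new (c)
Total nodes = 8 + 4 + 6 + 6 + 0 + 3 + 1 + 1 + 4 + 2 + 1 + 1 = 37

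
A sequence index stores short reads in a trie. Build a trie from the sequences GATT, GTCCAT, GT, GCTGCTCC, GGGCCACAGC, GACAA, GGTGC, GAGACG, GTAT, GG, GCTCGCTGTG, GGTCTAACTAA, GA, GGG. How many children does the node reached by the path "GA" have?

The children of the "GA" node are the distinct next characters among strings starting with "GA".
Characters that immediately follow "GA" among the stored strings: {C, G, T}.
That node has 3 child edges.

3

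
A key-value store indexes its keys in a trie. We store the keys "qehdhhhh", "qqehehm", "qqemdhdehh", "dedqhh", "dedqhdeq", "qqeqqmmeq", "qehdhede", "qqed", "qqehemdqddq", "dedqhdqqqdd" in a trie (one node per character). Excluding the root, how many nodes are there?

51

Trace insertions, counting only characters that open a new branch:
  "qehdhhhh" → 8 new (q, e, h, d, h, h, h, h)
  "qqehehm" → prefix "q" already present; 6 new (q, e, h, e, h, m)
  "qqemdhdehh" → prefix "qqe" already present; 7 new (m, d, h, d, e, h, h)
  "dedqhh" → 6 new (d, e, d, q, h, h)
  "dedqhdeq" → prefix "dedqh" already present; 3 new (d, e, q)
  "qqeqqmmeq" → prefix "qqe" already present; 6 new (q, q, m, m, e, q)
  "qehdhede" → prefix "qehdh" already present; 3 new (e, d, e)
  "qqed" → prefix "qqe" already present; 1 new (d)
  "qqehemdqddq" → prefix "qqehe" already present; 6 new (m, d, q, d, d, q)
  "dedqhdqqqdd" → prefix "dedqhd" already present; 5 new (q, q, q, d, d)
Total nodes = 8 + 6 + 7 + 6 + 3 + 6 + 3 + 1 + 6 + 5 = 51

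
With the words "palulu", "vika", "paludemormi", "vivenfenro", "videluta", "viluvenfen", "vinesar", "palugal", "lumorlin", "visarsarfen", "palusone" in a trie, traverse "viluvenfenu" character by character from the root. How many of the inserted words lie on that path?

Walk "viluvenfenu" from the root; an end-of-word marker is hit whenever a stored word is a prefix of "viluvenfenu".
Prefixes of the query that are stored words: "viluvenfen"
Count: 1

1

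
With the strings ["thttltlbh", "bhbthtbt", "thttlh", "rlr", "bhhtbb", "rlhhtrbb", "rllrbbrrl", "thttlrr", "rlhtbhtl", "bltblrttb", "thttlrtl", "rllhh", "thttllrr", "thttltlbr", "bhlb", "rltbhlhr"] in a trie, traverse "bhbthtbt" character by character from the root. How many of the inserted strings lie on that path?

Walk "bhbthtbt" from the root; an end-of-word marker is hit whenever a stored word is a prefix of "bhbthtbt".
Prefixes of the query that are stored words: "bhbthtbt"
Count: 1

1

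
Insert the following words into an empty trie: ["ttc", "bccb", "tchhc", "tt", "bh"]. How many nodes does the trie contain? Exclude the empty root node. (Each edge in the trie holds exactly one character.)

Insert word by word; a character creates a node only if that edge doesn't already exist:
  "ttc" → 3 new (t, t, c)
  "bccb" → 4 new (b, c, c, b)
  "tchhc" → prefix "t" already present; 4 new (c, h, h, c)
  "tt" → prefix "tt" already present; 0 new (none)
  "bh" → prefix "b" already present; 1 new (h)
Total nodes = 3 + 4 + 4 + 0 + 1 = 12

12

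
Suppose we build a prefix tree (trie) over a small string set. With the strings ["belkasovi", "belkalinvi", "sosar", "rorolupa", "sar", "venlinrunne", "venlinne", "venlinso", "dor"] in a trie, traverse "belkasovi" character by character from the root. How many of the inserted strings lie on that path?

1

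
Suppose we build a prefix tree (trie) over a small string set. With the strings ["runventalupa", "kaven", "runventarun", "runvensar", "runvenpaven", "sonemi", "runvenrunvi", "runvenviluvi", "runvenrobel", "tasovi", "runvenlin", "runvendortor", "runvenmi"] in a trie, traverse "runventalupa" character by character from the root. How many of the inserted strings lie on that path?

Check each prefix of "runventalupa" against the stored set — each match is an end-marker on the path.
Prefixes of the query that are stored words: "runventalupa"
Count: 1

1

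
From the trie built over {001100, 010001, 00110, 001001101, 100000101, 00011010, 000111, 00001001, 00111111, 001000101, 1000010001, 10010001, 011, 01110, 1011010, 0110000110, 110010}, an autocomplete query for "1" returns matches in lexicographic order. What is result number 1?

100000101

Words with prefix "1", in lexicographic order: "100000101", "1000010001", "10010001", "1011010", "110010"
Position 1: 100000101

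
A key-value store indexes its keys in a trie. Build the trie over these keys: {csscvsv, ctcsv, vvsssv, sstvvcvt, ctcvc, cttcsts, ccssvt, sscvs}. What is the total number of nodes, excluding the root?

Insert word by word; a character creates a node only if that edge doesn't already exist:
  "csscvsv" → 7 new (c, s, s, c, v, s, v)
  "ctcsv" → prefix "c" already present; 4 new (t, c, s, v)
  "vvsssv" → 6 new (v, v, s, s, s, v)
  "sstvvcvt" → 8 new (s, s, t, v, v, c, v, t)
  "ctcvc" → prefix "ctc" already present; 2 new (v, c)
  "cttcsts" → prefix "ct" already present; 5 new (t, c, s, t, s)
  "ccssvt" → prefix "c" already present; 5 new (c, s, s, v, t)
  "sscvs" → prefix "ss" already present; 3 new (c, v, s)
Total nodes = 7 + 4 + 6 + 8 + 2 + 5 + 5 + 3 = 40

40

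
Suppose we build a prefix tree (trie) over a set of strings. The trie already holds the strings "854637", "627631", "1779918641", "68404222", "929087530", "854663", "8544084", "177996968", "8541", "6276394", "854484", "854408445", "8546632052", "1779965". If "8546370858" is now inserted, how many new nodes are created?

"854637" is already a path in the trie; the remaining "0858" must be added.
So 10 − 6 = 4 new nodes.

4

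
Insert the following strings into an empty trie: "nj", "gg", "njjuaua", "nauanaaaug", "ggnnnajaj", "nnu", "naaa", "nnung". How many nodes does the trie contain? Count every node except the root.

Insert word by word; a character creates a node only if that edge doesn't already exist:
  "nj" → 2 new (n, j)
  "gg" → 2 new (g, g)
  "njjuaua" → prefix "nj" already present; 5 new (j, u, a, u, a)
  "nauanaaaug" → prefix "n" already present; 9 new (a, u, a, n, a, a, a, u, g)
  "ggnnnajaj" → prefix "gg" already present; 7 new (n, n, n, a, j, a, j)
  "nnu" → prefix "n" already present; 2 new (n, u)
  "naaa" → prefix "na" already present; 2 new (a, a)
  "nnung" → prefix "nnu" already present; 2 new (n, g)
Total nodes = 2 + 2 + 5 + 9 + 7 + 2 + 2 + 2 = 31

31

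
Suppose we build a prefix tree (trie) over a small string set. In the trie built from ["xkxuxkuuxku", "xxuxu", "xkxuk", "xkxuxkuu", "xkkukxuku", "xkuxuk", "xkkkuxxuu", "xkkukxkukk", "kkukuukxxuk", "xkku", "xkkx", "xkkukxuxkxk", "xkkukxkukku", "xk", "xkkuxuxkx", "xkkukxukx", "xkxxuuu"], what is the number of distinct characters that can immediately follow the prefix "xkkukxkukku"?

Walk "xkkukxkukku" from the root, arriving at one node.
No stored string extends past "xkkukxkukku".
That node has 0 child edges.

0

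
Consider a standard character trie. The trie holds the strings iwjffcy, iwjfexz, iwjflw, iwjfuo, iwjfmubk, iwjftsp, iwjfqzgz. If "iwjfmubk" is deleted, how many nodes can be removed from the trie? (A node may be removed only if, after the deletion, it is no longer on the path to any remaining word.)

4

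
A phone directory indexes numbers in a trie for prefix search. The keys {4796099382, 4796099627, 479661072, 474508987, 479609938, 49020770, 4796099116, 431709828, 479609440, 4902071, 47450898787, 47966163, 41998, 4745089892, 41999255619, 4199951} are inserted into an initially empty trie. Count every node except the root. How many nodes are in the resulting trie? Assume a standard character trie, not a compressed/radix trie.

Insert word by word; a character creates a node only if that edge doesn't already exist:
  "4796099382" → 10 new (4, 7, 9, 6, 0, 9, 9, 3, 8, 2)
  "4796099627" → prefix "4796099" already present; 3 new (6, 2, 7)
  "479661072" → prefix "4796" already present; 5 new (6, 1, 0, 7, 2)
  "474508987" → prefix "47" already present; 7 new (4, 5, 0, 8, 9, 8, 7)
  "479609938" → prefix "479609938" already present; 0 new (none)
  "49020770" → prefix "4" already present; 7 new (9, 0, 2, 0, 7, 7, 0)
  "4796099116" → prefix "4796099" already present; 3 new (1, 1, 6)
  "431709828" → prefix "4" already present; 8 new (3, 1, 7, 0, 9, 8, 2, 8)
  "479609440" → prefix "479609" already present; 3 new (4, 4, 0)
  "4902071" → prefix "490207" already present; 1 new (1)
  "47450898787" → prefix "474508987" already present; 2 new (8, 7)
  "47966163" → prefix "479661" already present; 2 new (6, 3)
  "41998" → prefix "4" already present; 4 new (1, 9, 9, 8)
  "4745089892" → prefix "47450898" already present; 2 new (9, 2)
  "41999255619" → prefix "4199" already present; 7 new (9, 2, 5, 5, 6, 1, 9)
  "4199951" → prefix "41999" already present; 2 new (5, 1)
Total nodes = 10 + 3 + 5 + 7 + 0 + 7 + 3 + 8 + 3 + 1 + 2 + 2 + 4 + 2 + 7 + 2 = 66

66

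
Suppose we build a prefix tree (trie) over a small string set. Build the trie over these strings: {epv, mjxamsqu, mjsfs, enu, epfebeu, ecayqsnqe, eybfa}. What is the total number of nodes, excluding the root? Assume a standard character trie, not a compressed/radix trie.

Count nodes per top-level branch (shared prefixes stored once):
  'e'-branch (ecayqsnqe, enu, epfebeu, epv, eybfa): 22 nodes
  'm'-branch (mjsfs, mjxamsqu): 11 nodes
Sum: 33

33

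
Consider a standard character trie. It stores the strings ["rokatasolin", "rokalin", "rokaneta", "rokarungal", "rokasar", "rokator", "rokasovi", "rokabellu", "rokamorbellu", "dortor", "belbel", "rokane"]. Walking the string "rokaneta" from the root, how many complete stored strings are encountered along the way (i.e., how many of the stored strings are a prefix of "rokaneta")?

Walk "rokaneta" from the root; an end-of-word marker is hit whenever a stored word is a prefix of "rokaneta".
Prefixes of the query that are stored words: "rokane", "rokaneta"
Count: 2

2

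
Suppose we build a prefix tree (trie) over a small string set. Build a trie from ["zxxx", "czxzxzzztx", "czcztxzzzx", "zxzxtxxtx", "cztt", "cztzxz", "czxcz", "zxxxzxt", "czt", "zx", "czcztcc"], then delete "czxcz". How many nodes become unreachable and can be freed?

2

Walk "czxcz" from the leaf back toward the root, removing each node that no remaining word uses.
The suffix "cz" (2 nodes) is used only by "czxcz"; the node for "czx" still has the child "z", so pruning stops there.
Nodes removed: 2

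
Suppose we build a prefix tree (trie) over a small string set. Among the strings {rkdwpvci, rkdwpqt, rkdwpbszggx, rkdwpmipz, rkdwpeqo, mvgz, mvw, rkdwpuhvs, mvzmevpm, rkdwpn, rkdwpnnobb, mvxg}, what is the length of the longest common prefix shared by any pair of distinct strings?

Look for the deepest trie node that still has at least two words in its subtree.
e.g. "rkdwpn" and "rkdwpnnobb" share the prefix "rkdwpn" of length 6; no pair shares a longer one.
Longest shared-prefix length: 6

6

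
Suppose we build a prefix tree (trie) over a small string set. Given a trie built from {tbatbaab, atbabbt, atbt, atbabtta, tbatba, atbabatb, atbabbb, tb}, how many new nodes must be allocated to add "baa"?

Nothing in the trie begins with "b"; the whole of "baa" is new.
3 − 0 = 3 new nodes.

3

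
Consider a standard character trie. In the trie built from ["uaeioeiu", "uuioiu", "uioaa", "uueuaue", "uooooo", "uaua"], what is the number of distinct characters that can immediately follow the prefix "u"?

4

The children of the "u" node are the distinct next characters among strings starting with "u".
Distinct next characters after "u": a, i, o, u.
That node has 4 child edges.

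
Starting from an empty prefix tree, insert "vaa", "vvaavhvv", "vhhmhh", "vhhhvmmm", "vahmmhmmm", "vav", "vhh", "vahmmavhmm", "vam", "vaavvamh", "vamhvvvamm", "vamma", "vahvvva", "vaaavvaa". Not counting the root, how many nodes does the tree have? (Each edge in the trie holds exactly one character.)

57

Count nodes per top-level branch (shared prefixes stored once):
  'v'-branch (vaa, vaaavvaa, vaavvamh, vahmmavhmm, vahmmhmmm, vahvvva, vam, vamhvvvamm, vamma, vav, vhh, vhhhvmmm, vhhmhh, vvaavhvv): 57 nodes
Sum: 57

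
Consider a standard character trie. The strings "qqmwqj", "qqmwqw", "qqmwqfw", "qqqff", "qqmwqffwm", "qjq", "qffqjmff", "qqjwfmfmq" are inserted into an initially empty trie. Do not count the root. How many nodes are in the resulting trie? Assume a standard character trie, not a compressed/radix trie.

31

Count nodes per top-level branch (shared prefixes stored once):
  'q'-branch (qffqjmff, qjq, qqjwfmfmq, qqmwqffwm, qqmwqfw, qqmwqj, qqmwqw, qqqff): 31 nodes
Sum: 31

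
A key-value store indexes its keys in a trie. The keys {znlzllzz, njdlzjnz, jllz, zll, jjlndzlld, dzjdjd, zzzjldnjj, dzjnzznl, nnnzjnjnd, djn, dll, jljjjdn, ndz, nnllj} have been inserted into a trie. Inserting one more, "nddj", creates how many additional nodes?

Walking "nddj" from the root, the first 2 characters ("nd") follow existing edges; "d" is the first miss.
So 4 − 2 = 2 new nodes.

2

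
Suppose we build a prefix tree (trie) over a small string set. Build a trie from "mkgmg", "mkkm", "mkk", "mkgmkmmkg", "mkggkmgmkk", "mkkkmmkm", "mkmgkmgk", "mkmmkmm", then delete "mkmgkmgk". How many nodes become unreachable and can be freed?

5

After clearing the end-marker at "mkmgkmgk", prune upward until reaching a node still needed by another word.
The suffix "gkmgk" (5 nodes) is used only by "mkmgkmgk"; the node for "mkm" still has the child "m", so pruning stops there.
Nodes removed: 5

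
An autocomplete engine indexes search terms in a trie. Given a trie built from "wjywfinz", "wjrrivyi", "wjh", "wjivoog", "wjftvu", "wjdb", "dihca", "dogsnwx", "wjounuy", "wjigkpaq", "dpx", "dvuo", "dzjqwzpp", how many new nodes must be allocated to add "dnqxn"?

4

"d" is already a path in the trie; the remaining "nqxn" must be added.
Each of the 4 remaining characters creates one node.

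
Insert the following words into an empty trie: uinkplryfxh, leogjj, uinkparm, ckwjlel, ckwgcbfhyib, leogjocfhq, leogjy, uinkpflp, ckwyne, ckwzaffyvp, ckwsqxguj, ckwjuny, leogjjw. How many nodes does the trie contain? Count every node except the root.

64

For each word, the new-node count is its length minus the longest prefix already in the trie:
  "uinkplryfxh" → 11 new (u, i, n, k, p, l, r, y, f, x, h)
  "leogjj" → 6 new (l, e, o, g, j, j)
  "uinkparm" → prefix "uinkp" already present; 3 new (a, r, m)
  "ckwjlel" → 7 new (c, k, w, j, l, e, l)
  "ckwgcbfhyib" → prefix "ckw" already present; 8 new (g, c, b, f, h, y, i, b)
  "leogjocfhq" → prefix "leogj" already present; 5 new (o, c, f, h, q)
  "leogjy" → prefix "leogj" already present; 1 new (y)
  "uinkpflp" → prefix "uinkp" already present; 3 new (f, l, p)
  "ckwyne" → prefix "ckw" already present; 3 new (y, n, e)
  "ckwzaffyvp" → prefix "ckw" already present; 7 new (z, a, f, f, y, v, p)
  "ckwsqxguj" → prefix "ckw" already present; 6 new (s, q, x, g, u, j)
  "ckwjuny" → prefix "ckwj" already present; 3 new (u, n, y)
  "leogjjw" → prefix "leogjj" already present; 1 new (w)
Total nodes = 11 + 6 + 3 + 7 + 8 + 5 + 1 + 3 + 3 + 7 + 6 + 3 + 1 = 64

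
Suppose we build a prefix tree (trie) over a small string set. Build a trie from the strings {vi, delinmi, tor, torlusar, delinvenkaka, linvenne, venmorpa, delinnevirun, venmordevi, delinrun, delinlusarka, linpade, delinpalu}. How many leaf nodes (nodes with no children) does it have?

12

Leaves are exactly the stored words that no other stored word extends.
Those words: "delinlusarka", "delinmi", "delinnevirun", "delinpalu", "delinrun", "delinvenkaka", "linpade", "linvenne", "torlusar", "venmordevi", "venmorpa", "vi"
Leaf count: 12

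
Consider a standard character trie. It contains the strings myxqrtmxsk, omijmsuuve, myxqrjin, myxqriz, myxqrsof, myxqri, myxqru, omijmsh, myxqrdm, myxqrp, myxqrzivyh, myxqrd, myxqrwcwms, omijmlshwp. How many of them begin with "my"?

11

Filter for entries beginning with "my":
Words under "my": myxqrd, myxqrdm, myxqri, myxqriz, myxqrjin, myxqrp, myxqrsof, myxqrtmxsk, myxqru, myxqrwcwms, myxqrzivyh
Count: 11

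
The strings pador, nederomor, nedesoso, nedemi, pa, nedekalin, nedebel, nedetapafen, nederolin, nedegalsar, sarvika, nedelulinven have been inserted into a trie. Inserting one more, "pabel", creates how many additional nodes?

3

The longest prefix of "pabel" already in the trie is "pa" (length 2).
Each of the 3 remaining characters creates one node.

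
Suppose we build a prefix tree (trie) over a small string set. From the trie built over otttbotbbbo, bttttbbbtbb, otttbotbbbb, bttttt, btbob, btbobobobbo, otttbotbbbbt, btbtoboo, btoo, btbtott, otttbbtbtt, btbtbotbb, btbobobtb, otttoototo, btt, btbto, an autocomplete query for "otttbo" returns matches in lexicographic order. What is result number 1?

otttbotbbbb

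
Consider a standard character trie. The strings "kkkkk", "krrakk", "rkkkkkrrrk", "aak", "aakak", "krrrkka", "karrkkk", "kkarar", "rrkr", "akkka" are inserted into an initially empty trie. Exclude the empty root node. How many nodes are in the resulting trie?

46

Insert word by word; a character creates a node only if that edge doesn't already exist:
  "kkkkk" → 5 new (k, k, k, k, k)
  "krrakk" → prefix "k" already present; 5 new (r, r, a, k, k)
  "rkkkkkrrrk" → 10 new (r, k, k, k, k, k, r, r, r, k)
  "aak" → 3 new (a, a, k)
  "aakak" → prefix "aak" already present; 2 new (a, k)
  "krrrkka" → prefix "krr" already present; 4 new (r, k, k, a)
  "karrkkk" → prefix "k" already present; 6 new (a, r, r, k, k, k)
  "kkarar" → prefix "kk" already present; 4 new (a, r, a, r)
  "rrkr" → prefix "r" already present; 3 new (r, k, r)
  "akkka" → prefix "a" already present; 4 new (k, k, k, a)
Total nodes = 5 + 5 + 10 + 3 + 2 + 4 + 6 + 4 + 3 + 4 = 46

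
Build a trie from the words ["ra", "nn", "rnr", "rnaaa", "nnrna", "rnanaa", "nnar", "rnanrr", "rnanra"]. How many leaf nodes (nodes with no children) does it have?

Leaves are exactly the stored words that no other stored word extends.
Those words: "nnar", "nnrna", "ra", "rnaaa", "rnanaa", "rnanra", "rnanrr", "rnr"
Leaf count: 8

8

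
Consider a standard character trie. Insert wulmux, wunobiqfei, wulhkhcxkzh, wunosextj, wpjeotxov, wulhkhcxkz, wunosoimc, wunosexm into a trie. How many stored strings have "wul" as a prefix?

3

Traverse to the node for "wul", then collect every word in that subtree.
Matches: "wulhkhcxkz", "wulhkhcxkzh", "wulmux"
Count: 3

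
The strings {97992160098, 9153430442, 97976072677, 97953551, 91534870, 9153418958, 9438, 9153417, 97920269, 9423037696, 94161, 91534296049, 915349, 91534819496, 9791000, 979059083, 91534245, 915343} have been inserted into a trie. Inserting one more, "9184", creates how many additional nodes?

2

The longest prefix of "9184" already in the trie is "91" (length 2).
Each of the 2 remaining characters creates one node.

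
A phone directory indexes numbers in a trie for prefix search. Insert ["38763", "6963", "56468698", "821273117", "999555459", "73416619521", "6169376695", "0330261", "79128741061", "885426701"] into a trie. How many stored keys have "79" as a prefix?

1

Walk to "79"; the words in its subtree are exactly those with that prefix.
Matches: "79128741061"
Count: 1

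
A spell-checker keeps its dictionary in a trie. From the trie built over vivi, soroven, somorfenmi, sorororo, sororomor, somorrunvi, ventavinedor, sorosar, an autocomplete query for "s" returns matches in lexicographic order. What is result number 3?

sororomor

DFS of the "s" subtree visits, in order: "somorfenmi", "somorrunvi", "sororomor", "sorororo", "sorosar", "soroven"
Position 3: sororomor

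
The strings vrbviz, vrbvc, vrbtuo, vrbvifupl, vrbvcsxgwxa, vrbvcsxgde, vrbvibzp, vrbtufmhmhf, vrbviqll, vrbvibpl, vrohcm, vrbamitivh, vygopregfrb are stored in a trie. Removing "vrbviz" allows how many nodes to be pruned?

A node on "vrbviz"'s path can go only if nothing else ends at it or branches off below it.
The suffix "z" (1 node) is used only by "vrbviz"; the node for "vrbvi" still has the child "f", so pruning stops there.
Nodes removed: 1

1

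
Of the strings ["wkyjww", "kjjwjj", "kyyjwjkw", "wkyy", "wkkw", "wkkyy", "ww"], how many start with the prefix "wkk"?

2

Filter for entries beginning with "wkk":
Words under "wkk": wkkw, wkkyy
Count: 2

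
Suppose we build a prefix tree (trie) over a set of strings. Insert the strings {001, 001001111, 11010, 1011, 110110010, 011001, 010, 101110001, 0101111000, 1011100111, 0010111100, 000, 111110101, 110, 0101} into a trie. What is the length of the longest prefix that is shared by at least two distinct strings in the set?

Equivalently: take the maximum, over all pairs, of their longest common prefix length.
"101110001" and "1011100111" agree on "1011100" (7 characters) before diverging; nothing deeper is shared.
Longest shared-prefix length: 7

7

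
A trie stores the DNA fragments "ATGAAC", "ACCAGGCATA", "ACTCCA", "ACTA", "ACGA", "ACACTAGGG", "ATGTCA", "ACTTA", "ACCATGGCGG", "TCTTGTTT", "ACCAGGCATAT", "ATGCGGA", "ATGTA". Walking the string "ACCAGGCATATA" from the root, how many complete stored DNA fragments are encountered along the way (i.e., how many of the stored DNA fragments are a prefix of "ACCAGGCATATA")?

2

Traverse "ACCAGGCATATA" character by character; count nodes along the way that are marked as word ends.
Prefixes of the query that are stored words: "ACCAGGCATA", "ACCAGGCATAT"
Count: 2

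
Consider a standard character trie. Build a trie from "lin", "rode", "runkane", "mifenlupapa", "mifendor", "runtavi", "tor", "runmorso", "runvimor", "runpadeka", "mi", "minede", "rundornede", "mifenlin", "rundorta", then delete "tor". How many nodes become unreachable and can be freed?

3

Walk "tor" from the leaf back toward the root, removing each node that no remaining word uses.
No other word shares any prefix with "tor", so all 3 of its nodes go.
Nodes removed: 3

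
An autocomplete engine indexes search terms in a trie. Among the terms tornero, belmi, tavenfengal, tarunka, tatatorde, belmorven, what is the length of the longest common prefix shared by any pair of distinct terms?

4

Look for the deepest trie node that still has at least two words in its subtree.
"belmi" and "belmorven" agree on "belm" (4 characters) before diverging; nothing deeper is shared.
Longest shared-prefix length: 4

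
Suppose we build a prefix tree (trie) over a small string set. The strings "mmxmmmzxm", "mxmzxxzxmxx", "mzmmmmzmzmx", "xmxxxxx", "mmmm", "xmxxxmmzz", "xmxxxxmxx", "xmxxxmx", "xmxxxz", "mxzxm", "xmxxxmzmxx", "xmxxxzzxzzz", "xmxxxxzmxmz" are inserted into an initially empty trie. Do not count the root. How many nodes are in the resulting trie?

64

Trace insertions, counting only characters that open a new branch:
  "mmxmmmzxm" → 9 new (m, m, x, m, m, m, z, x, m)
  "mxmzxxzxmxx" → prefix "m" already present; 10 new (x, m, z, x, x, z, x, m, x, x)
  "mzmmmmzmzmx" → prefix "m" already present; 10 new (z, m, m, m, m, z, m, z, m, x)
  "xmxxxxx" → 7 new (x, m, x, x, x, x, x)
  "mmmm" → prefix "mm" already present; 2 new (m, m)
  "xmxxxmmzz" → prefix "xmxxx" already present; 4 new (m, m, z, z)
  "xmxxxxmxx" → prefix "xmxxxx" already present; 3 new (m, x, x)
  "xmxxxmx" → prefix "xmxxxm" already present; 1 new (x)
  "xmxxxz" → prefix "xmxxx" already present; 1 new (z)
  "mxzxm" → prefix "mx" already present; 3 new (z, x, m)
  "xmxxxmzmxx" → prefix "xmxxxm" already present; 4 new (z, m, x, x)
  "xmxxxzzxzzz" → prefix "xmxxxz" already present; 5 new (z, x, z, z, z)
  "xmxxxxzmxmz" → prefix "xmxxxx" already present; 5 new (z, m, x, m, z)
Total nodes = 9 + 10 + 10 + 7 + 2 + 4 + 3 + 1 + 1 + 3 + 4 + 5 + 5 = 64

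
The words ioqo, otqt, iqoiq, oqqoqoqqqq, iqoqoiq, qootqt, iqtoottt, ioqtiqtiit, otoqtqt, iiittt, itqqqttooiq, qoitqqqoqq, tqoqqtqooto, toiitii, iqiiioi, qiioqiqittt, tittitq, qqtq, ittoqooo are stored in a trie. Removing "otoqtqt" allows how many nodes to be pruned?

A node on "otoqtqt"'s path can go only if nothing else ends at it or branches off below it.
The suffix "oqtqt" (5 nodes) is used only by "otoqtqt"; the node for "ot" still has the child "q", so pruning stops there.
Nodes removed: 5

5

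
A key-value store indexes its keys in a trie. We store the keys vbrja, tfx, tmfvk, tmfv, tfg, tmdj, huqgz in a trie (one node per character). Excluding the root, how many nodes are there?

Trie structure (* marks end of a word):
(root)
├─ h
│  └─ u
│     └─ q
│        └─ g
│           └─ z *
├─ t
│  ├─ f
│  │  ├─ g *
│  │  └─ x *
│  └─ m
│     ├─ d
│     │  └─ j *
│     └─ f
│        └─ v *
│           └─ k *
└─ v
   └─ b
      └─ r
         └─ j
            └─ a *
Counting every labelled node above: 20.

20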